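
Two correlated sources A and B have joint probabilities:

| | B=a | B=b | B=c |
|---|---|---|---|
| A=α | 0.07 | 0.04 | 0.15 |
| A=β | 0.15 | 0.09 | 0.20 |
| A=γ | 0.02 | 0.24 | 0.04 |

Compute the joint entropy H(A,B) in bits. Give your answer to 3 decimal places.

2.845 bits

H(A,B) = −Σ p(x,y)·log₂ p(x,y) over all 9 cells.
  cell (α,a): −0.07·log₂0.07 = 0.2686
  cell (α,b): −0.04·log₂0.04 = 0.1858
  cell (α,c): −0.15·log₂0.15 = 0.4105
  cell (β,a): −0.15·log₂0.15 = 0.4105
  cell (β,b): −0.09·log₂0.09 = 0.3127
  cell (β,c): −0.20·log₂0.20 = 0.4644
  cell (γ,a): −0.02·log₂0.02 = 0.1129
  cell (γ,b): −0.24·log₂0.24 = 0.4941
  cell (γ,c): −0.04·log₂0.04 = 0.1858
Sum = 2.845 bits.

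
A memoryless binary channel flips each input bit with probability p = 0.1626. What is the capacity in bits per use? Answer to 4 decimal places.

0.3595 bits

Binary symmetric channel: C = 1 − h₂(ε) where h₂ is the binary entropy function.
h₂(0.1626) = −0.1626·log₂0.1626 − 0.8374·log₂0.8374 = 0.6405.
C = 1 − 0.6405 = 0.3595 bits per channel use.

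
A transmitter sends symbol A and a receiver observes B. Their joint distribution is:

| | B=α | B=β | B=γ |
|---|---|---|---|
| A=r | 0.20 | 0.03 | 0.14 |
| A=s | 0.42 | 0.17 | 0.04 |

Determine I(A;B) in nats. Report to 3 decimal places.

Marginals: p(A) = (0.3700, 0.6300), p(B) = (0.6200, 0.2000, 0.1800).
I(A;B) = Σ p(x,y)·ln[p(x,y)/(p(x)p(y))].
  (r,α): 0.20·ln(0.8718) = -0.0274
  (r,β): 0.03·ln(0.4054) = -0.0271
  (r,γ): 0.14·ln(2.1021) = 0.1040
  (s,α): 0.42·ln(1.0753) = 0.0305
  (s,β): 0.17·ln(1.3492) = 0.0509
  (s,γ): 0.04·ln(0.3527) = -0.0417
Sum = 0.089 nats.

0.089 nats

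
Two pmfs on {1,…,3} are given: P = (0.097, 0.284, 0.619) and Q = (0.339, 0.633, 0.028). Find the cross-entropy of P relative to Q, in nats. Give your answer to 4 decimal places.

H(P,Q) = −Σ p·ln q.
  −0.097·ln(0.339) = 0.10493
  −0.284·ln(0.633) = 0.12987
  −0.619·ln(0.028) = 2.21327
H(P,Q) = 2.4481 nats.

2.4481 nats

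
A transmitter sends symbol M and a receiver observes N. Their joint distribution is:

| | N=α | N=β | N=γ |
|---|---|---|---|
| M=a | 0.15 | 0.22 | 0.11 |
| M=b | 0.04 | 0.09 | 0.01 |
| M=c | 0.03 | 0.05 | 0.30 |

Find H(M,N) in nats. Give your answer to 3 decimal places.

1.868 nats

H(M,N) = −Σ p(x,y)·ln p(x,y) over all 9 cells.
  cell (a,α): −0.15·ln0.15 = 0.2846
  cell (a,β): −0.22·ln0.22 = 0.3331
  cell (a,γ): −0.11·ln0.11 = 0.2428
  cell (b,α): −0.04·ln0.04 = 0.1288
  cell (b,β): −0.09·ln0.09 = 0.2167
  cell (b,γ): −0.01·ln0.01 = 0.0461
  cell (c,α): −0.03·ln0.03 = 0.1052
  cell (c,β): −0.05·ln0.05 = 0.1498
  cell (c,γ): −0.30·ln0.30 = 0.3612
Sum = 1.868 nats.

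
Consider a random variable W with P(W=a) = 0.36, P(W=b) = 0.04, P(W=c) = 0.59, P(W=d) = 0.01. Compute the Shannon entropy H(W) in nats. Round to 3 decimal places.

H(W) = −Σ p·ln p.
  −(0.36)·ln(0.36) = 0.3678
  −(0.04)·ln(0.04) = 0.1288
  −(0.59)·ln(0.59) = 0.3113
  −(0.01)·ln(0.01) = 0.0461
Sum: 0.3678 + 0.1288 + 0.3113 + 0.0461 = 0.854 nats.

0.854 nats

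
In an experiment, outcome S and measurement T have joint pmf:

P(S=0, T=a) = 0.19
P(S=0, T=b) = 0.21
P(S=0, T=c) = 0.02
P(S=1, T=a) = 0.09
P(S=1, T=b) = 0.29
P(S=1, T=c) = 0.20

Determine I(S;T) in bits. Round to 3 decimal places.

Marginals: p(S) = (0.4200, 0.5800), p(T) = (0.2800, 0.5000, 0.2200).
I(S;T) = Σ p(x,y)·log₂[p(x,y)/(p(x)p(y))].
  (0,a): 0.19·log₂(1.6156) = 0.1315
  (0,b): 0.21·log₂(1.0000) = 0.0000
  (0,c): 0.02·log₂(0.2165) = -0.0442
  (1,a): 0.09·log₂(0.5542) = -0.0766
  (1,b): 0.29·log₂(1.0000) = 0.0000
  (1,c): 0.20·log₂(1.5674) = 0.1297
Sum = 0.140 bits.

0.140 bits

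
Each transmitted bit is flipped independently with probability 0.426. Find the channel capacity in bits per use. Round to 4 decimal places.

0.0159 bits

Binary symmetric channel: C = 1 − h₂(ε) where h₂ is the binary entropy function.
h₂(0.426) = −0.426·log₂0.426 − 0.574·log₂0.574 = 0.9841.
C = 1 − 0.9841 = 0.0159 bits per channel use.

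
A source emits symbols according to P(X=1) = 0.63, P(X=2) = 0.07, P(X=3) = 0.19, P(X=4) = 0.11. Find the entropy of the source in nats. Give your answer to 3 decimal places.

H(X) = −Σ p·ln p.
  −(0.63)·ln(0.63) = 0.2911
  −(0.07)·ln(0.07) = 0.1861
  −(0.19)·ln(0.19) = 0.3155
  −(0.11)·ln(0.11) = 0.2428
Sum: 0.2911 + 0.1861 + 0.3155 + 0.2428 = 1.036 nats.

1.036 nats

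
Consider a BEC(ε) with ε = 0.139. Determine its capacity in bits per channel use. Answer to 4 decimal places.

0.8610 bits

Binary erasure channel: capacity C = 1 − ε.
C = 1 − 0.139 = 0.8610 bits per channel use.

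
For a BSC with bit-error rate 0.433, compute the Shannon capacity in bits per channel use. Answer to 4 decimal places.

Binary symmetric channel: C = 1 − h₂(ε) where h₂ is the binary entropy function.
h₂(0.433) = −0.433·log₂0.433 − 0.567·log₂0.567 = 0.9870.
C = 1 − 0.9870 = 0.0130 bits per channel use.

0.0130 bits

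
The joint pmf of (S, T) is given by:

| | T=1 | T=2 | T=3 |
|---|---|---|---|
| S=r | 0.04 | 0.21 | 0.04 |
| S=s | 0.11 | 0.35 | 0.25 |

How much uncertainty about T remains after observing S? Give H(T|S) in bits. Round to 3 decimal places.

Chain rule: H(T|S) = H(S,T) − H(S).
Marginals: p(S) = (0.2900, 0.7100), p(T) = (0.1500, 0.5600, 0.2900).
H(S,T) = 2.2247 bits; H(S) = 0.8687 bits.
H(T|S) = 2.2247 − 0.8687 = 1.356 bits.

1.356 bits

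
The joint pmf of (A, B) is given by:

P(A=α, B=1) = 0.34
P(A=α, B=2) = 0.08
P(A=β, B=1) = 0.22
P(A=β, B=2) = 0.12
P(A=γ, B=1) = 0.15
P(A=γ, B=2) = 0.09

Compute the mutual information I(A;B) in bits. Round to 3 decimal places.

0.026 bits

Marginals: p(A) = (0.4200, 0.3400, 0.2400), p(B) = (0.7100, 0.2900).
I(A;B) = Σ p(x,y)·log₂[p(x,y)/(p(x)p(y))].
  (α,1): 0.34·log₂(1.1402) = 0.0643
  (α,2): 0.08·log₂(0.6568) = -0.0485
  (β,1): 0.22·log₂(0.9114) = -0.0295
  (β,2): 0.12·log₂(1.2170) = 0.0340
  (γ,1): 0.15·log₂(0.8803) = -0.0276
  (γ,2): 0.09·log₂(1.2931) = 0.0334
Sum = 0.026 bits.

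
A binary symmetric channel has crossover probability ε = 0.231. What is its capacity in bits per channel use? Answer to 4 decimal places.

Binary symmetric channel: C = 1 − h₂(ε) where h₂ is the binary entropy function.
h₂(0.231) = −0.231·log₂0.231 − 0.769·log₂0.769 = 0.7798.
C = 1 − 0.7798 = 0.2202 bits per channel use.

0.2202 bits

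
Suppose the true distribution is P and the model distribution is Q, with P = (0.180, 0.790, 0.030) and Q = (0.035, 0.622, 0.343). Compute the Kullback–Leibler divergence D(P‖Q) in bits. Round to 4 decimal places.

0.5923 bits

D(P‖Q) = Σ p·log₂(p/q).
  0.180·log₂(0.180/0.035) = 0.42526
  0.790·log₂(0.790/0.622) = 0.27250
  0.030·log₂(0.030/0.343) = -0.10546
D(P‖Q) = 0.5923 bits.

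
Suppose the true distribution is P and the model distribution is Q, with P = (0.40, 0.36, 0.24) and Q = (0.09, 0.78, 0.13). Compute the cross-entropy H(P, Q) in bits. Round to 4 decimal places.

2.2250 bits

H(P,Q) = −Σ p·log₂ q.
  −0.40·log₂(0.09) = 1.38957
  −0.36·log₂(0.78) = 0.12904
  −0.24·log₂(0.13) = 0.70642
H(P,Q) = 2.2250 bits.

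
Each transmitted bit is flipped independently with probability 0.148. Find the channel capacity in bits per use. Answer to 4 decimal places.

0.3952 bits

Binary symmetric channel: C = 1 − h₂(ε) where h₂ is the binary entropy function.
h₂(0.148) = −0.148·log₂0.148 − 0.852·log₂0.852 = 0.6048.
C = 1 − 0.6048 = 0.3952 bits per channel use.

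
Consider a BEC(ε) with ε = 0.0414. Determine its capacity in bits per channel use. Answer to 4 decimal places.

Binary erasure channel: capacity C = 1 − ε.
C = 1 − 0.0414 = 0.9586 bits per channel use.

0.9586 bits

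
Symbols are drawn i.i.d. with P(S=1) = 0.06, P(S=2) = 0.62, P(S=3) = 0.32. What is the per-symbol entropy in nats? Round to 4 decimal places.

H(S) = −Σ p·ln p.
  −(0.06)·ln(0.06) = 0.16880
  −(0.62)·ln(0.62) = 0.29638
  −(0.32)·ln(0.32) = 0.36462
Sum: 0.16880 + 0.29638 + 0.36462 = 0.8298 nats.

0.8298 nats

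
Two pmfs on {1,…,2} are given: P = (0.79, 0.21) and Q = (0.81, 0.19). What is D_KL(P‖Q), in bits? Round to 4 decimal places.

D(P‖Q) = Σ p·log₂(p/q).
  0.79·log₂(0.79/0.81) = -0.02849
  0.21·log₂(0.21/0.19) = 0.03032
D(P‖Q) = 0.0018 bits.

0.0018 bits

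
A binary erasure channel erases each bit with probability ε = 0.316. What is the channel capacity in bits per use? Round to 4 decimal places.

Binary erasure channel: capacity C = 1 − ε.
C = 1 − 0.316 = 0.6840 bits per channel use.

0.6840 bits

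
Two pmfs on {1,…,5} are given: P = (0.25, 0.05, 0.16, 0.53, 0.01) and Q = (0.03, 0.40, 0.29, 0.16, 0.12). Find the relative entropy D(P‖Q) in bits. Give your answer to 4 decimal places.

1.3574 bits

D(P‖Q) = Σ p·log₂(p/q).
  0.25·log₂(0.25/0.03) = 0.76472
  0.05·log₂(0.05/0.40) = -0.15000
  0.16·log₂(0.16/0.29) = -0.13728
  0.53·log₂(0.53/0.16) = 0.91580
  0.01·log₂(0.01/0.12) = -0.03585
D(P‖Q) = 1.3574 bits.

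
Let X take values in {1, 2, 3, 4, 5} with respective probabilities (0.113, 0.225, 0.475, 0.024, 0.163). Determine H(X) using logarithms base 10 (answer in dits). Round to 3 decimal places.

0.574 dits

H(X) = −Σ p·log₁₀ p.
  −(0.113)·log₁₀(0.113) = 0.1070
  −(0.225)·log₁₀(0.225) = 0.1458
  −(0.475)·log₁₀(0.475) = 0.1536
  −(0.024)·log₁₀(0.024) = 0.0389
  −(0.163)·log₁₀(0.163) = 0.1284
Sum: 0.1070 + 0.1458 + 0.1536 + 0.0389 + 0.1284 = 0.574 dits.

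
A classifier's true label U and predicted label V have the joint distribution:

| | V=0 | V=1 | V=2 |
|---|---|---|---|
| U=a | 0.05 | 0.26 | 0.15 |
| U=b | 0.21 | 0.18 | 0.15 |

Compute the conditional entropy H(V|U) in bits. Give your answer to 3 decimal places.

1.465 bits

Marginals: p(U) = (0.4600, 0.5400), p(V) = (0.2600, 0.4400, 0.3000).
H(V|U) = Σ p(U) · H(V|U=·).
  U=a: p=0.4600, H(V|U=a) = 1.3404
  U=b: p=0.5400, H(V|U=b) = 1.5715
Weighted sum = 1.465 bits.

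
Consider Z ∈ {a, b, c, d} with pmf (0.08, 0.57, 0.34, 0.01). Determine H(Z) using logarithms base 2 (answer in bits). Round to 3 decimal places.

1.349 bits

H(Z) = −Σ p·log₂ p.
  −(0.08)·log₂(0.08) = 0.2915
  −(0.57)·log₂(0.57) = 0.4623
  −(0.34)·log₂(0.34) = 0.5292
  −(0.01)·log₂(0.01) = 0.0664
Sum: 0.2915 + 0.4623 + 0.5292 + 0.0664 = 1.349 bits.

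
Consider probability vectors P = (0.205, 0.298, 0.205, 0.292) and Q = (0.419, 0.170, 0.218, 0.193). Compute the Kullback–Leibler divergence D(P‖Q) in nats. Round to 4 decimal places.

D(P‖Q) = Σ p·ln(p/q).
  0.205·ln(0.205/0.419) = -0.14655
  0.298·ln(0.298/0.170) = 0.16727
  0.205·ln(0.205/0.218) = -0.01260
  0.292·ln(0.292/0.193) = 0.12091
D(P‖Q) = 0.1290 nats.

0.1290 nats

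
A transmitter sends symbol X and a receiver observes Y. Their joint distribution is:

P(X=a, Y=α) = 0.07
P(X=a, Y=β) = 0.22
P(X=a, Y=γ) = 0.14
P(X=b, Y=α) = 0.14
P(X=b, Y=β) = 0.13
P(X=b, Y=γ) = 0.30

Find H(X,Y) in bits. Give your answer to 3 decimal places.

2.447 bits

H(X,Y) = −Σ p(x,y)·log₂ p(x,y) over all 6 cells.
  cell (a,α): −0.07·log₂0.07 = 0.2686
  cell (a,β): −0.22·log₂0.22 = 0.4806
  cell (a,γ): −0.14·log₂0.14 = 0.3971
  cell (b,α): −0.14·log₂0.14 = 0.3971
  cell (b,β): −0.13·log₂0.13 = 0.3826
  cell (b,γ): −0.30·log₂0.30 = 0.5211
Sum = 2.447 bits.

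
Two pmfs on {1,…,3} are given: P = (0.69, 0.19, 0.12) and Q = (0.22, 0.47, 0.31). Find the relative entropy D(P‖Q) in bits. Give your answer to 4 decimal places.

0.7253 bits

D(P‖Q) = Σ p·log₂(p/q).
  0.69·log₂(0.69/0.22) = 1.13787
  0.19·log₂(0.19/0.47) = -0.24827
  0.12·log₂(0.12/0.31) = -0.16431
D(P‖Q) = 0.7253 bits.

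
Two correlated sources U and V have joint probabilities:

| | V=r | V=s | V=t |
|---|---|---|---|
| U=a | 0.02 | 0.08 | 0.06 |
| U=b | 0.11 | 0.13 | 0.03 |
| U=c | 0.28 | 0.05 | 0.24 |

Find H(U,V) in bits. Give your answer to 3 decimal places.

H(U,V) = −Σ p(x,y)·log₂ p(x,y) over all 9 cells.
  cell (a,r): −0.02·log₂0.02 = 0.1129
  cell (a,s): −0.08·log₂0.08 = 0.2915
  cell (a,t): −0.06·log₂0.06 = 0.2435
  cell (b,r): −0.11·log₂0.11 = 0.3503
  cell (b,s): −0.13·log₂0.13 = 0.3826
  cell (b,t): −0.03·log₂0.03 = 0.1518
  cell (c,r): −0.28·log₂0.28 = 0.5142
  cell (c,s): −0.05·log₂0.05 = 0.2161
  cell (c,t): −0.24·log₂0.24 = 0.4941
Sum = 2.757 bits.

2.757 bits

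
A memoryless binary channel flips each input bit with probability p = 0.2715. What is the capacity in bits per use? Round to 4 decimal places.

0.1564 bits

Binary symmetric channel: C = 1 − h₂(ε) where h₂ is the binary entropy function.
h₂(0.2715) = −0.2715·log₂0.2715 − 0.7285·log₂0.7285 = 0.8436.
C = 1 − 0.8436 = 0.1564 bits per channel use.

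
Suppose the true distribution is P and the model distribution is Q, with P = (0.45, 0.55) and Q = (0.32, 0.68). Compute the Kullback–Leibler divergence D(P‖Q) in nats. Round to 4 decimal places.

D(P‖Q) = Σ p·ln(p/q).
  0.45·ln(0.45/0.32) = 0.15342
  0.55·ln(0.55/0.68) = -0.11670
D(P‖Q) = 0.0367 nats.

0.0367 nats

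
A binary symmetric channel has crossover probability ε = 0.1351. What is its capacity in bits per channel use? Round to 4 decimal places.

0.4287 bits

Binary symmetric channel: C = 1 − h₂(ε) where h₂ is the binary entropy function.
h₂(0.1351) = −0.1351·log₂0.1351 − 0.8649·log₂0.8649 = 0.5713.
C = 1 − 0.5713 = 0.4287 bits per channel use.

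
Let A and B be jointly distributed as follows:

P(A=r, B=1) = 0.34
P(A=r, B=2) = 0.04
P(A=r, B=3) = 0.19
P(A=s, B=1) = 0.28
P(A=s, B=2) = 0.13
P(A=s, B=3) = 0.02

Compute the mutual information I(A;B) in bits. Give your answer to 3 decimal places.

0.141 bits

Marginals: p(A) = (0.5700, 0.4300), p(B) = (0.6200, 0.1700, 0.2100).
I(A;B) = H(A) + H(B) − H(A,B).
H(A) = 0.9858, H(B) = 1.3350, H(A,B) = 2.1799.
I(A;B) = 0.9858 + 1.3350 − 2.1799 = 0.141 bits.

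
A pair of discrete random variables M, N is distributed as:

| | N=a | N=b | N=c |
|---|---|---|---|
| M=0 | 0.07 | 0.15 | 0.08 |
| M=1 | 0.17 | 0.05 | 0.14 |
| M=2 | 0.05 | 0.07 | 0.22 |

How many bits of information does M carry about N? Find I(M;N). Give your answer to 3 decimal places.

0.146 bits

Marginals: p(M) = (0.3000, 0.3600, 0.3400), p(N) = (0.2900, 0.2700, 0.4400).
I(M;N) = H(M) + H(N) − H(M,N).
H(M) = 1.5809, H(N) = 1.5491, H(M,N) = 2.9836.
I(M;N) = 1.5809 + 1.5491 − 2.9836 = 0.146 bits.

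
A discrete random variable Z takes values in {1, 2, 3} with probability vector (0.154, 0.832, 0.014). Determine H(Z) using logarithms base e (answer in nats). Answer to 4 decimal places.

H(Z) = −Σ p·ln p.
  −(0.154)·ln(0.154) = 0.28810
  −(0.832)·ln(0.832) = 0.15302
  −(0.014)·ln(0.014) = 0.05976
Sum: 0.28810 + 0.15302 + 0.05976 = 0.5009 nats.

0.5009 nats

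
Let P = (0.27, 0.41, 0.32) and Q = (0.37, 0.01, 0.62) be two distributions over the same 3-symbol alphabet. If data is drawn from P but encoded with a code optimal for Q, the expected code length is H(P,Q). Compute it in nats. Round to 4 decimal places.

2.3095 nats

H(P,Q) = −Σ p·ln q.
  −0.27·ln(0.37) = 0.26845
  −0.41·ln(0.01) = 1.88812
  −0.32·ln(0.62) = 0.15297
H(P,Q) = 2.3095 nats.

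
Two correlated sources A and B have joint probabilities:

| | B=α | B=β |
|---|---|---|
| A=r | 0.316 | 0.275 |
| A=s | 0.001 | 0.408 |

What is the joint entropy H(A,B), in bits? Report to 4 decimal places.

H(A,B) = −Σ p(x,y)·log₂ p(x,y) over all 4 cells.
  cell (r,α): −0.316·log₂0.316 = 0.52519
  cell (r,β): −0.275·log₂0.275 = 0.51219
  cell (s,α): −0.001·log₂0.001 = 0.00997
  cell (s,β): −0.408·log₂0.408 = 0.52769
Sum = 1.5750 bits.

1.5750 bits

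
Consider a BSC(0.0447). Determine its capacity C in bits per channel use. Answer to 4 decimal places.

Binary symmetric channel: C = 1 − h₂(ε) where h₂ is the binary entropy function.
h₂(0.0447) = −0.0447·log₂0.0447 − 0.9553·log₂0.9553 = 0.2634.
C = 1 − 0.2634 = 0.7366 bits per channel use.

0.7366 bits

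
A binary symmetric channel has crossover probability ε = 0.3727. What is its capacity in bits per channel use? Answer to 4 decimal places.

0.0473 bits

Binary symmetric channel: C = 1 − h₂(ε) where h₂ is the binary entropy function.
h₂(0.3727) = −0.3727·log₂0.3727 − 0.6273·log₂0.6273 = 0.9527.
C = 1 − 0.9527 = 0.0473 bits per channel use.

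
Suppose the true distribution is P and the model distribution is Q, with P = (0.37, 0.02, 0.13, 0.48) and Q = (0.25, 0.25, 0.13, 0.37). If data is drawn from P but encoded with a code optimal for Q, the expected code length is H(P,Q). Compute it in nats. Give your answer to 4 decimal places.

H(P,Q) = −Σ p·ln q.
  −0.37·ln(0.25) = 0.51293
  −0.02·ln(0.25) = 0.02773
  −0.13·ln(0.13) = 0.26523
  −0.48·ln(0.37) = 0.47724
H(P,Q) = 1.2831 nats.

1.2831 nats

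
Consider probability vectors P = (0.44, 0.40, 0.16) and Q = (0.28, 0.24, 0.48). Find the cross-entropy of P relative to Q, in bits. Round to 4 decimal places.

H(P,Q) = −Σ p·log₂ q.
  −0.44·log₂(0.28) = 0.80806
  −0.40·log₂(0.24) = 0.82356
  −0.16·log₂(0.48) = 0.16942
H(P,Q) = 1.8010 bits.

1.8010 bits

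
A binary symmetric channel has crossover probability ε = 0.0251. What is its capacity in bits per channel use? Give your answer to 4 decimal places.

Binary symmetric channel: C = 1 − h₂(ε) where h₂ is the binary entropy function.
h₂(0.0251) = −0.0251·log₂0.0251 − 0.9749·log₂0.9749 = 0.1692.
C = 1 − 0.1692 = 0.8308 bits per channel use.

0.8308 bits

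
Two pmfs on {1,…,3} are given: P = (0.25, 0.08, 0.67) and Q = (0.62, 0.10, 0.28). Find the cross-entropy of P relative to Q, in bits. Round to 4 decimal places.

H(P,Q) = −Σ p·log₂ q.
  −0.25·log₂(0.62) = 0.17241
  −0.08·log₂(0.10) = 0.26575
  −0.67·log₂(0.28) = 1.23046
H(P,Q) = 1.6686 bits.

1.6686 bits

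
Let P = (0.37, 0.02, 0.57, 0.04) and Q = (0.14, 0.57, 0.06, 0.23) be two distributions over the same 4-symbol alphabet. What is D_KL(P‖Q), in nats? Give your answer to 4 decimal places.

D(P‖Q) = Σ p·ln(p/q).
  0.37·ln(0.37/0.14) = 0.35959
  0.02·ln(0.02/0.57) = -0.06700
  0.57·ln(0.57/0.06) = 1.28324
  0.04·ln(0.04/0.23) = -0.06997
D(P‖Q) = 1.5059 nats.

1.5059 nats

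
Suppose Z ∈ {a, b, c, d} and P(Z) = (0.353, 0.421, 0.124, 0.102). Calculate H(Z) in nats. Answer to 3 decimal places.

H(Z) = −Σ p·ln p.
  −(0.353)·ln(0.353) = 0.3676
  −(0.421)·ln(0.421) = 0.3642
  −(0.124)·ln(0.124) = 0.2588
  −(0.102)·ln(0.102) = 0.2328
Sum: 0.3676 + 0.3642 + 0.2588 + 0.2328 = 1.223 nats.

1.223 nats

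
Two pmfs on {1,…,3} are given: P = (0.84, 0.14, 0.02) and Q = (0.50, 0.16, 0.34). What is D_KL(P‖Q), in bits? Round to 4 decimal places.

D(P‖Q) = Σ p·log₂(p/q).
  0.84·log₂(0.84/0.50) = 0.62871
  0.14·log₂(0.14/0.16) = -0.02697
  0.02·log₂(0.02/0.34) = -0.08175
D(P‖Q) = 0.5200 bits.

0.5200 bits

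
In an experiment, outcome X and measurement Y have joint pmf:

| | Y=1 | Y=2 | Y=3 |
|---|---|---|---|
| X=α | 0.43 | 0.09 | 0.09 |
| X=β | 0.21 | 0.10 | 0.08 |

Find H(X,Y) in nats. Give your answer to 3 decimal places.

H(X,Y) = −Σ p(x,y)·ln p(x,y) over all 6 cells.
  cell (α,1): −0.43·ln0.43 = 0.3629
  cell (α,2): −0.09·ln0.09 = 0.2167
  cell (α,3): −0.09·ln0.09 = 0.2167
  cell (β,1): −0.21·ln0.21 = 0.3277
  cell (β,2): −0.10·ln0.10 = 0.2303
  cell (β,3): −0.08·ln0.08 = 0.2021
Sum = 1.556 nats.

1.556 nats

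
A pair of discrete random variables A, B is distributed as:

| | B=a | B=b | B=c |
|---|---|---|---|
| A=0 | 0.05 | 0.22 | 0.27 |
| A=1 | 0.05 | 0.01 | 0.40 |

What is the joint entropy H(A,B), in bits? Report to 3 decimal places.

H(A,B) = −Σ p(x,y)·log₂ p(x,y) over all 6 cells.
  cell (0,a): −0.05·log₂0.05 = 0.2161
  cell (0,b): −0.22·log₂0.22 = 0.4806
  cell (0,c): −0.27·log₂0.27 = 0.5100
  cell (1,a): −0.05·log₂0.05 = 0.2161
  cell (1,b): −0.01·log₂0.01 = 0.0664
  cell (1,c): −0.40·log₂0.40 = 0.5288
Sum = 2.018 bits.

2.018 bits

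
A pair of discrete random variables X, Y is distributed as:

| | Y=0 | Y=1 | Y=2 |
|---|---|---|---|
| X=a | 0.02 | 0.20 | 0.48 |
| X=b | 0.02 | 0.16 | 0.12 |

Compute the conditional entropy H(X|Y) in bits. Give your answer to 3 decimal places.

0.830 bits

Marginals: p(X) = (0.7000, 0.3000), p(Y) = (0.0400, 0.3600, 0.6000).
H(X|Y) = Σ p(Y) · H(X|Y=·).
  Y=0: p=0.0400, H(X|Y=0) = 1.0000
  Y=1: p=0.3600, H(X|Y=1) = 0.9911
  Y=2: p=0.6000, H(X|Y=2) = 0.7219
Weighted sum = 0.830 bits.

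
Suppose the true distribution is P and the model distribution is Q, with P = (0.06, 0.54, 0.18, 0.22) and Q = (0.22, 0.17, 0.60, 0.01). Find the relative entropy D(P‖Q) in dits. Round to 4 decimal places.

0.4384 dits

D(P‖Q) = Σ p·log₁₀(p/q).
  0.06·log₁₀(0.06/0.22) = -0.03386
  0.54·log₁₀(0.54/0.17) = 0.27105
  0.18·log₁₀(0.18/0.60) = -0.09412
  0.22·log₁₀(0.22/0.01) = 0.29533
D(P‖Q) = 0.4384 dits.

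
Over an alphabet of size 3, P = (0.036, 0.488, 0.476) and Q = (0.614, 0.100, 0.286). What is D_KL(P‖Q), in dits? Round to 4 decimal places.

D(P‖Q) = Σ p·log₁₀(p/q).
  0.036·log₁₀(0.036/0.614) = -0.04435
  0.488·log₁₀(0.488/0.100) = 0.33595
  0.476·log₁₀(0.476/0.286) = 0.10531
D(P‖Q) = 0.3969 dits.

0.3969 dits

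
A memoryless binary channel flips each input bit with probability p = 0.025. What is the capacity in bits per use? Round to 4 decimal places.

Binary symmetric channel: C = 1 − h₂(ε) where h₂ is the binary entropy function.
h₂(0.025) = −0.025·log₂0.025 − 0.975·log₂0.975 = 0.1687.
C = 1 − 0.1687 = 0.8313 bits per channel use.

0.8313 bits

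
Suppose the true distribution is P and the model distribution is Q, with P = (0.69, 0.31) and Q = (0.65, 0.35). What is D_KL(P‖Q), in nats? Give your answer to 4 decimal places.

0.0036 nats

D(P‖Q) = Σ p·ln(p/q).
  0.69·ln(0.69/0.65) = 0.04121
  0.31·ln(0.31/0.35) = -0.03762
D(P‖Q) = 0.0036 nats.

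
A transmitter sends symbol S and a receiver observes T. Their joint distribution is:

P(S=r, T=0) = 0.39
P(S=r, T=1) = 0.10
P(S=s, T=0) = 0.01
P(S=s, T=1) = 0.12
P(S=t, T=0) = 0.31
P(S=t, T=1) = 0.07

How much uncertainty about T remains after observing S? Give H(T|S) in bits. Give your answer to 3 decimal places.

Marginals: p(S) = (0.4900, 0.1300, 0.3800), p(T) = (0.7100, 0.2900).
H(T|S) = Σ p(S) · H(T|S=·).
  S=r: p=0.4900, H(T|S=r) = 0.7300
  S=s: p=0.1300, H(T|S=s) = 0.3912
  S=t: p=0.3800, H(T|S=t) = 0.6892
Weighted sum = 0.670 bits.

0.670 bits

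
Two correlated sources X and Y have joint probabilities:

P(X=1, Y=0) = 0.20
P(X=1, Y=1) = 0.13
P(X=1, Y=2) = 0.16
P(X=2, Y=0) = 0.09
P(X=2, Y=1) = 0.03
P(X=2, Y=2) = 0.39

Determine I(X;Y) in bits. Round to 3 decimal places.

Marginals: p(X) = (0.4900, 0.5100), p(Y) = (0.2900, 0.1600, 0.5500).
I(X;Y) = H(X) + H(Y) − H(X,Y).
H(X) = 0.9997, H(Y) = 1.4153, H(X,Y) = 2.2643.
I(X;Y) = 0.9997 + 1.4153 − 2.2643 = 0.151 bits.

0.151 bits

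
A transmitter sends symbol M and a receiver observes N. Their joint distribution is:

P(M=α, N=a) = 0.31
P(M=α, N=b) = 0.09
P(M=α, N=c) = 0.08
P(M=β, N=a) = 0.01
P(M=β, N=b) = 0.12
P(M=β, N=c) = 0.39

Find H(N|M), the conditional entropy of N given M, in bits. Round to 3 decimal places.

1.092 bits

Chain rule: H(N|M) = H(M,N) − H(M).
Marginals: p(M) = (0.4800, 0.5200), p(N) = (0.3200, 0.2100, 0.4700).
H(M,N) = 2.0913 bits; H(M) = 0.9988 bits.
H(N|M) = 2.0913 − 0.9988 = 1.092 bits.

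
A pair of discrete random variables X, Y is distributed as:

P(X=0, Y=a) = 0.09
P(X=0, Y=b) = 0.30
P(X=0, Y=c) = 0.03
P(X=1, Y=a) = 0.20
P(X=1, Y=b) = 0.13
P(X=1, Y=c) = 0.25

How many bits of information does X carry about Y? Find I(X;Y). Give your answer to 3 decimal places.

0.205 bits

Marginals: p(X) = (0.4200, 0.5800), p(Y) = (0.2900, 0.4300, 0.2800).
I(X;Y) = H(X) + H(Y) − H(X,Y).
H(X) = 0.9815, H(Y) = 1.5557, H(X,Y) = 2.3325.
I(X;Y) = 0.9815 + 1.5557 − 2.3325 = 0.205 bits.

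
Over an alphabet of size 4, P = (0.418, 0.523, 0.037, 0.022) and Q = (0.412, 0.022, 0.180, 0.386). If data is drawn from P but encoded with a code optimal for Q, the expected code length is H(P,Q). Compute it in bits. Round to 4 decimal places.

H(P,Q) = −Σ p·log₂ q.
  −0.418·log₂(0.412) = 0.53474
  −0.523·log₂(0.022) = 2.87982
  −0.037·log₂(0.180) = 0.09154
  −0.022·log₂(0.386) = 0.03021
H(P,Q) = 3.5363 bits.

3.5363 bits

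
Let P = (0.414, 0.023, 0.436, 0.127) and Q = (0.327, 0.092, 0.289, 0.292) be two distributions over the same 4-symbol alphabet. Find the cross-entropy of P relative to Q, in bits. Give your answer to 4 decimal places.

H(P,Q) = −Σ p·log₂ q.
  −0.414·log₂(0.327) = 0.66763
  −0.023·log₂(0.092) = 0.07917
  −0.436·log₂(0.289) = 0.78081
  −0.127·log₂(0.292) = 0.22555
H(P,Q) = 1.7532 bits.

1.7532 bits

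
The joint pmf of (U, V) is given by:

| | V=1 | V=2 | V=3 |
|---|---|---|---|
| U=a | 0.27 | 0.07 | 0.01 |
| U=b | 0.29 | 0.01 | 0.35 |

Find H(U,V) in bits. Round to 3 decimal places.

1.959 bits

H(U,V) = −Σ p(x,y)·log₂ p(x,y) over all 6 cells.
  cell (a,1): −0.27·log₂0.27 = 0.5100
  cell (a,2): −0.07·log₂0.07 = 0.2686
  cell (a,3): −0.01·log₂0.01 = 0.0664
  cell (b,1): −0.29·log₂0.29 = 0.5179
  cell (b,2): −0.01·log₂0.01 = 0.0664
  cell (b,3): −0.35·log₂0.35 = 0.5301
Sum = 1.959 bits.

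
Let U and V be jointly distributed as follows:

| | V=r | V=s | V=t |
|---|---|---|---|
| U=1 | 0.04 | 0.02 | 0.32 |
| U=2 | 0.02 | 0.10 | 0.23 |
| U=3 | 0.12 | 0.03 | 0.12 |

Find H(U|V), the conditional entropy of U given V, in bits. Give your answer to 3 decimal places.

1.400 bits

Marginals: p(U) = (0.3800, 0.3500, 0.2700), p(V) = (0.1800, 0.1500, 0.6700).
H(U|V) = Σ p(V) · H(U|V=·).
  V=r: p=0.1800, H(U|V=r) = 1.2244
  V=s: p=0.1500, H(U|V=s) = 1.2419
  V=t: p=0.6700, H(U|V=t) = 1.4831
Weighted sum = 1.400 bits.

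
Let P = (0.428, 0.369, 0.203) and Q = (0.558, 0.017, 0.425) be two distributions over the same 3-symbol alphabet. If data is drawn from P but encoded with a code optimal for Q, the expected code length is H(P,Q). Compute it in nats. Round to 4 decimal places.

1.9269 nats

H(P,Q) = −Σ p·ln q.
  −0.428·ln(0.558) = 0.24969
  −0.369·ln(0.017) = 1.50351
  −0.203·ln(0.425) = 0.17370
H(P,Q) = 1.9269 nats.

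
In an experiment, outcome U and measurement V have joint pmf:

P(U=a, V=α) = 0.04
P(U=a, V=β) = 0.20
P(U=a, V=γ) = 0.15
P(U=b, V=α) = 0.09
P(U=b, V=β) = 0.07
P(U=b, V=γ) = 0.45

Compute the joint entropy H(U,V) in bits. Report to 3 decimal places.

H(U,V) = −Σ p(x,y)·log₂ p(x,y) over all 6 cells.
  cell (a,α): −0.04·log₂0.04 = 0.1858
  cell (a,β): −0.20·log₂0.20 = 0.4644
  cell (a,γ): −0.15·log₂0.15 = 0.4105
  cell (b,α): −0.09·log₂0.09 = 0.3127
  cell (b,β): −0.07·log₂0.07 = 0.2686
  cell (b,γ): −0.45·log₂0.45 = 0.5184
Sum = 2.160 bits.

2.160 bits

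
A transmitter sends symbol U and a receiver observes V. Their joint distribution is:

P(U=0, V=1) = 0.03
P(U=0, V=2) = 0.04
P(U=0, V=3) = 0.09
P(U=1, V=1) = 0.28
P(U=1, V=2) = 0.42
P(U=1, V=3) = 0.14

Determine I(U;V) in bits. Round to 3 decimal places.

Marginals: p(U) = (0.1600, 0.8400), p(V) = (0.3100, 0.4600, 0.2300).
I(U;V) = H(U) + H(V) − H(U,V).
H(U) = 0.6343, H(V) = 1.5268, H(U,V) = 2.0872.
I(U;V) = 0.6343 + 1.5268 − 2.0872 = 0.074 bits.

0.074 bits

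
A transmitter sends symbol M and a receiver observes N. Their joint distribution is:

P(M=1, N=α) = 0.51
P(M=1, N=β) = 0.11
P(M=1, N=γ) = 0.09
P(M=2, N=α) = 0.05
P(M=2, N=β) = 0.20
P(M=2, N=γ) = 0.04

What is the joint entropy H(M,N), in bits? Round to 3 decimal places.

2.025 bits

H(M,N) = −Σ p(x,y)·log₂ p(x,y) over all 6 cells.
  cell (1,α): −0.51·log₂0.51 = 0.4954
  cell (1,β): −0.11·log₂0.11 = 0.3503
  cell (1,γ): −0.09·log₂0.09 = 0.3127
  cell (2,α): −0.05·log₂0.05 = 0.2161
  cell (2,β): −0.20·log₂0.20 = 0.4644
  cell (2,γ): −0.04·log₂0.04 = 0.1858
Sum = 2.025 bits.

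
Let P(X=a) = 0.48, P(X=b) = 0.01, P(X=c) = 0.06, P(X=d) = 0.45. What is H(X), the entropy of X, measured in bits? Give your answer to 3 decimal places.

1.337 bits

H(X) = −Σ p·log₂ p.
  −(0.48)·log₂(0.48) = 0.5083
  −(0.01)·log₂(0.01) = 0.0664
  −(0.06)·log₂(0.06) = 0.2435
  −(0.45)·log₂(0.45) = 0.5184
Sum: 0.5083 + 0.0664 + 0.2435 + 0.5184 = 1.337 bits.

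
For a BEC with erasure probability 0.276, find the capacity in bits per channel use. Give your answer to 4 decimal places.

Binary erasure channel: capacity C = 1 − ε.
C = 1 − 0.276 = 0.7240 bits per channel use.

0.7240 bits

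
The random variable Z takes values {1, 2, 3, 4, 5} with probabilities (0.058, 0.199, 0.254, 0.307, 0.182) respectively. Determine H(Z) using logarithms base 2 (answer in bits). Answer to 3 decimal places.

H(Z) = −Σ p·log₂ p.
  −(0.058)·log₂(0.058) = 0.2383
  −(0.199)·log₂(0.199) = 0.4635
  −(0.254)·log₂(0.254) = 0.5022
  −(0.307)·log₂(0.307) = 0.5230
  −(0.182)·log₂(0.182) = 0.4474
Sum: 0.2383 + 0.4635 + 0.5022 + 0.5230 + 0.4474 = 2.174 bits.

2.174 bits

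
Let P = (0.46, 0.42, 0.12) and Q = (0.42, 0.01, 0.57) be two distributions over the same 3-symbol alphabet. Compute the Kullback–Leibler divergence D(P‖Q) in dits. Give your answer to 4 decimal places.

0.6187 dits

D(P‖Q) = Σ p·log₁₀(p/q).
  0.46·log₁₀(0.46/0.42) = 0.01817
  0.42·log₁₀(0.42/0.01) = 0.68176
  0.12·log₁₀(0.12/0.57) = -0.08120
D(P‖Q) = 0.6187 dits.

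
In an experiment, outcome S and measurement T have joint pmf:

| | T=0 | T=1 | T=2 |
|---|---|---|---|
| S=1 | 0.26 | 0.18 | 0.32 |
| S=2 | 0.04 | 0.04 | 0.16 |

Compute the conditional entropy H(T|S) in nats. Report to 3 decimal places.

Chain rule: H(T|S) = H(S,T) − H(S).
Marginals: p(S) = (0.7600, 0.2400), p(T) = (0.3000, 0.2200, 0.4800).
H(S,T) = 1.5742 nats; H(S) = 0.5511 nats.
H(T|S) = 1.5742 − 0.5511 = 1.023 nats.

1.023 nats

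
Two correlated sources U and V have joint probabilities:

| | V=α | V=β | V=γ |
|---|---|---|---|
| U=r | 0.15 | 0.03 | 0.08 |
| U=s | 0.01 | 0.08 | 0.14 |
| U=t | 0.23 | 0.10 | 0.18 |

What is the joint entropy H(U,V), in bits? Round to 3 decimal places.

H(U,V) = −Σ p(x,y)·log₂ p(x,y) over all 9 cells.
  cell (r,α): −0.15·log₂0.15 = 0.4105
  cell (r,β): −0.03·log₂0.03 = 0.1518
  cell (r,γ): −0.08·log₂0.08 = 0.2915
  cell (s,α): −0.01·log₂0.01 = 0.0664
  cell (s,β): −0.08·log₂0.08 = 0.2915
  cell (s,γ): −0.14·log₂0.14 = 0.3971
  cell (t,α): −0.23·log₂0.23 = 0.4877
  cell (t,β): −0.10·log₂0.10 = 0.3322
  cell (t,γ): −0.18·log₂0.18 = 0.4453
Sum = 2.874 bits.

2.874 bits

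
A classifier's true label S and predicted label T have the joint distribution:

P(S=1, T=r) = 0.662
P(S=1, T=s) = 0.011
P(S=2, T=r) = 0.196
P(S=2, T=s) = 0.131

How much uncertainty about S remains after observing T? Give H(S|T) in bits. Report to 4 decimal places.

Marginals: p(S) = (0.6730, 0.3270), p(T) = (0.8580, 0.1420).
H(S|T) = Σ p(T) · H(S|T=·).
  T=r: p=0.8580, H(S|T=r) = 0.7753
  T=s: p=0.1420, H(S|T=s) = 0.3932
Weighted sum = 0.7210 bits.

0.7210 bits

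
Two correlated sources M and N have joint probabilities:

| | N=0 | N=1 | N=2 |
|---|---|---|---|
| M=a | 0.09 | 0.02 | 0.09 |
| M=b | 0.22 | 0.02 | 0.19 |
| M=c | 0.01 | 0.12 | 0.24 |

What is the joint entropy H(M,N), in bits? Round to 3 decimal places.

H(M,N) = −Σ p(x,y)·log₂ p(x,y) over all 9 cells.
  cell (a,0): −0.09·log₂0.09 = 0.3127
  cell (a,1): −0.02·log₂0.02 = 0.1129
  cell (a,2): −0.09·log₂0.09 = 0.3127
  cell (b,0): −0.22·log₂0.22 = 0.4806
  cell (b,1): −0.02·log₂0.02 = 0.1129
  cell (b,2): −0.19·log₂0.19 = 0.4552
  cell (c,0): −0.01·log₂0.01 = 0.0664
  cell (c,1): −0.12·log₂0.12 = 0.3671
  cell (c,2): −0.24·log₂0.24 = 0.4941
Sum = 2.715 bits.

2.715 bits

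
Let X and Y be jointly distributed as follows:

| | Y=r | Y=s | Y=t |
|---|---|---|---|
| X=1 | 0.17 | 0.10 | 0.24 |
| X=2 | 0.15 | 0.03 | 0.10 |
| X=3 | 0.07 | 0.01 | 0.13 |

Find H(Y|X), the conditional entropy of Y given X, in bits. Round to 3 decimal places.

1.391 bits

Chain rule: H(Y|X) = H(X,Y) − H(X).
Marginals: p(X) = (0.5100, 0.2800, 0.2100), p(Y) = (0.3900, 0.1400, 0.4700).
H(X,Y) = 2.8731 bits; H(X) = 1.4825 bits.
H(Y|X) = 2.8731 − 1.4825 = 1.391 bits.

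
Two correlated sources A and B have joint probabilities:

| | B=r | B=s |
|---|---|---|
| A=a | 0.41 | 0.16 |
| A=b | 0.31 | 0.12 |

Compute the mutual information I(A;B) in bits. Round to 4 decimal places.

0.0000 bits

Marginals: p(A) = (0.5700, 0.4300), p(B) = (0.7200, 0.2800).
I(A;B) = H(A) + H(B) − H(A,B).
H(A) = 0.9858, H(B) = 0.8555, H(A,B) = 1.8413.
I(A;B) = 0.9858 + 0.8555 − 1.8413 = 0.0000 bits.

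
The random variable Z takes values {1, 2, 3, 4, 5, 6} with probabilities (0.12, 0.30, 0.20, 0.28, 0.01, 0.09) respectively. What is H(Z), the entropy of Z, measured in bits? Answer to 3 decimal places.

2.246 bits

H(Z) = −Σ p·log₂ p.
  −(0.12)·log₂(0.12) = 0.3671
  −(0.30)·log₂(0.30) = 0.5211
  −(0.20)·log₂(0.20) = 0.4644
  −(0.28)·log₂(0.28) = 0.5142
  −(0.01)·log₂(0.01) = 0.0664
  −(0.09)·log₂(0.09) = 0.3127
Sum: 0.3671 + 0.5211 + 0.4644 + 0.5142 + 0.0664 + 0.3127 = 2.246 bits.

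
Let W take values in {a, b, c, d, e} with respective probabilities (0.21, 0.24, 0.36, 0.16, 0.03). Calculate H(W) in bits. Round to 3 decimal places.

2.072 bits

H(W) = −Σ p·log₂ p.
  −(0.21)·log₂(0.21) = 0.4728
  −(0.24)·log₂(0.24) = 0.4941
  −(0.36)·log₂(0.36) = 0.5306
  −(0.16)·log₂(0.16) = 0.4230
  −(0.03)·log₂(0.03) = 0.1518
Sum: 0.4728 + 0.4941 + 0.5306 + 0.4230 + 0.1518 = 2.072 bits.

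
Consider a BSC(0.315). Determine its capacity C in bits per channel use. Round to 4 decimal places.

Binary symmetric channel: C = 1 − h₂(ε) where h₂ is the binary entropy function.
h₂(0.315) = −0.315·log₂0.315 − 0.685·log₂0.685 = 0.8989.
C = 1 − 0.8989 = 0.1011 bits per channel use.

0.1011 bits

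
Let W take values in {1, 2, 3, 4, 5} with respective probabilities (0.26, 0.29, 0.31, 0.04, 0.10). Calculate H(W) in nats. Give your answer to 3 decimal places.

1.431 nats

H(W) = −Σ p·ln p.
  −(0.26)·ln(0.26) = 0.3502
  −(0.29)·ln(0.29) = 0.3590
  −(0.31)·ln(0.31) = 0.3631
  −(0.04)·ln(0.04) = 0.1288
  −(0.10)·ln(0.10) = 0.2303
Sum: 0.3502 + 0.3590 + 0.3631 + 0.1288 + 0.2303 = 1.431 nats.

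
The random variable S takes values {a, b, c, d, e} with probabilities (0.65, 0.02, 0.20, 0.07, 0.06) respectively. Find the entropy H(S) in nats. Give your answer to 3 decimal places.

1.035 nats

H(S) = −Σ p·ln p.
  −(0.65)·ln(0.65) = 0.2800
  −(0.02)·ln(0.02) = 0.0782
  −(0.20)·ln(0.20) = 0.3219
  −(0.07)·ln(0.07) = 0.1861
  −(0.06)·ln(0.06) = 0.1688
Sum: 0.2800 + 0.0782 + 0.3219 + 0.1861 + 0.1688 = 1.035 nats.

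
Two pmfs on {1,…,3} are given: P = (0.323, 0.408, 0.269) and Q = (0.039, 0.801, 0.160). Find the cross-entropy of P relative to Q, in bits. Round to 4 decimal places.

2.3536 bits

H(P,Q) = −Σ p·log₂ q.
  −0.323·log₂(0.039) = 1.51176
  −0.408·log₂(0.801) = 0.13061
  −0.269·log₂(0.160) = 0.71120
H(P,Q) = 2.3536 bits.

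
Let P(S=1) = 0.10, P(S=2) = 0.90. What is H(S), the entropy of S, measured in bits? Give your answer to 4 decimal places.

H(S) = −Σ p·log₂ p.
  −(0.10)·log₂(0.10) = 0.33219
  −(0.90)·log₂(0.90) = 0.13680
Sum: 0.33219 + 0.13680 = 0.4690 bits.

0.4690 bits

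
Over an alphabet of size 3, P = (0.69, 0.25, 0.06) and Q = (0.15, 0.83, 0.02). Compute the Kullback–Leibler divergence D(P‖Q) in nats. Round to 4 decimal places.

0.8189 nats

D(P‖Q) = Σ p·ln(p/q).
  0.69·ln(0.69/0.15) = 1.05298
  0.25·ln(0.25/0.83) = -0.29999
  0.06·ln(0.06/0.02) = 0.06592
D(P‖Q) = 0.8189 nats.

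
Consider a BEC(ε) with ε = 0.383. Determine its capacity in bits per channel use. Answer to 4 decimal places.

Binary erasure channel: capacity C = 1 − ε.
C = 1 − 0.383 = 0.6170 bits per channel use.

0.6170 bits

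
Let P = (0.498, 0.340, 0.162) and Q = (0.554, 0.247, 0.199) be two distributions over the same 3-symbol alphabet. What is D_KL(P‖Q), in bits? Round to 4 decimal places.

D(P‖Q) = Σ p·log₂(p/q).
  0.498·log₂(0.498/0.554) = -0.07656
  0.340·log₂(0.340/0.247) = 0.15675
  0.162·log₂(0.162/0.199) = -0.04808
D(P‖Q) = 0.0321 bits.

0.0321 bits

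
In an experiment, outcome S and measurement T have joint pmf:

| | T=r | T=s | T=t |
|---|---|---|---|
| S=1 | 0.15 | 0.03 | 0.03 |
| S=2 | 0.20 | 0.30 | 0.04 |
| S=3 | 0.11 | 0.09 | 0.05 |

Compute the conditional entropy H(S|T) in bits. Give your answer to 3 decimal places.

1.356 bits

Chain rule: H(S|T) = H(S,T) − H(T).
Marginals: p(S) = (0.2100, 0.5400, 0.2500), p(T) = (0.4600, 0.4200, 0.1200).
H(S,T) = 2.7643 bits; H(T) = 1.4080 bits.
H(S|T) = 2.7643 − 1.4080 = 1.356 bits.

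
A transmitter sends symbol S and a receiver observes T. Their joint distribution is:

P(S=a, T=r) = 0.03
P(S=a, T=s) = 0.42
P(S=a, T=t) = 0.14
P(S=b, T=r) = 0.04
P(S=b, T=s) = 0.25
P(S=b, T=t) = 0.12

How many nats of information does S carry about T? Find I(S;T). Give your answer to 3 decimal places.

0.007 nats

Marginals: p(S) = (0.5900, 0.4100), p(T) = (0.0700, 0.6700, 0.2600).
I(S;T) = Σ p(x,y)·ln[p(x,y)/(p(x)p(y))].
  (a,r): 0.03·ln(0.7264) = -0.0096
  (a,s): 0.42·ln(1.0625) = 0.0255
  (a,t): 0.14·ln(0.9126) = -0.0128
  (b,r): 0.04·ln(1.3937) = 0.0133
  (b,s): 0.25·ln(0.9101) = -0.0236
  (b,t): 0.12·ln(1.1257) = 0.0142
Sum = 0.007 nats.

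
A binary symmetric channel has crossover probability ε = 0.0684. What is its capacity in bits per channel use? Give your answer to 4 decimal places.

0.6401 bits

Binary symmetric channel: C = 1 − h₂(ε) where h₂ is the binary entropy function.
h₂(0.0684) = −0.0684·log₂0.0684 − 0.9316·log₂0.9316 = 0.3599.
C = 1 − 0.3599 = 0.6401 bits per channel use.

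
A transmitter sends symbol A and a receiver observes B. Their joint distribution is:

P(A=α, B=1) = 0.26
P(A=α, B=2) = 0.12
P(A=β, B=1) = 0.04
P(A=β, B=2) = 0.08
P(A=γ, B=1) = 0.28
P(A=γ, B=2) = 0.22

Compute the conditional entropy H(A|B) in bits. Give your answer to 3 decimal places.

1.363 bits

Chain rule: H(A|B) = H(A,B) − H(B).
Marginals: p(A) = (0.3800, 0.1200, 0.5000), p(B) = (0.5800, 0.4200).
H(A,B) = 2.3444 bits; H(B) = 0.9815 bits.
H(A|B) = 2.3444 − 0.9815 = 1.363 bits.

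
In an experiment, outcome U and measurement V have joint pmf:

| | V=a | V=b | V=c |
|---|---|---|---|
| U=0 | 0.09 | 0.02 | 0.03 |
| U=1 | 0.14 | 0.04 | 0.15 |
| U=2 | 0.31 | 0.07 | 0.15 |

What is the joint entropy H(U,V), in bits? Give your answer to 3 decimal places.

2.774 bits

H(U,V) = −Σ p(x,y)·log₂ p(x,y) over all 9 cells.
  cell (0,a): −0.09·log₂0.09 = 0.3127
  cell (0,b): −0.02·log₂0.02 = 0.1129
  cell (0,c): −0.03·log₂0.03 = 0.1518
  cell (1,a): −0.14·log₂0.14 = 0.3971
  cell (1,b): −0.04·log₂0.04 = 0.1858
  cell (1,c): −0.15·log₂0.15 = 0.4105
  cell (2,a): −0.31·log₂0.31 = 0.5238
  cell (2,b): −0.07·log₂0.07 = 0.2686
  cell (2,c): −0.15·log₂0.15 = 0.4105
Sum = 2.774 bits.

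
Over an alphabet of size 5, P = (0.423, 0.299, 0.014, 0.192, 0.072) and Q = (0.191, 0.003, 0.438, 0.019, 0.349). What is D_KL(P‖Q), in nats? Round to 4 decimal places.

1.9945 nats

D(P‖Q) = Σ p·ln(p/q).
  0.423·ln(0.423/0.191) = 0.33633
  0.299·ln(0.299/0.003) = 1.37595
  0.014·ln(0.014/0.438) = -0.04820
  0.192·ln(0.192/0.019) = 0.44411
  0.072·ln(0.072/0.349) = -0.11365
D(P‖Q) = 1.9945 nats.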